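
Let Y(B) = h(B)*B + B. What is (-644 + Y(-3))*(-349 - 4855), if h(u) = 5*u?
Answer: 3132808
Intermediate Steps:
Y(B) = B + 5*B² (Y(B) = (5*B)*B + B = 5*B² + B = B + 5*B²)
(-644 + Y(-3))*(-349 - 4855) = (-644 - 3*(1 + 5*(-3)))*(-349 - 4855) = (-644 - 3*(1 - 15))*(-5204) = (-644 - 3*(-14))*(-5204) = (-644 + 42)*(-5204) = -602*(-5204) = 3132808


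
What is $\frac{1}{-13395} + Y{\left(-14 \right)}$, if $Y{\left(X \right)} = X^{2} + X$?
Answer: $\frac{2437889}{13395} \approx 182.0$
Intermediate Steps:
$Y{\left(X \right)} = X + X^{2}$
$\frac{1}{-13395} + Y{\left(-14 \right)} = \frac{1}{-13395} - 14 \left(1 - 14\right) = - \frac{1}{13395} - -182 = - \frac{1}{13395} + 182 = \frac{2437889}{13395}$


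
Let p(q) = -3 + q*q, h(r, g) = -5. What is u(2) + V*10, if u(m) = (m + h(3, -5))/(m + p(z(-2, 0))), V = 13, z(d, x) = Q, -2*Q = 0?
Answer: 133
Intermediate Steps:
Q = 0 (Q = -½*0 = 0)
z(d, x) = 0
p(q) = -3 + q²
u(m) = (-5 + m)/(-3 + m) (u(m) = (m - 5)/(m + (-3 + 0²)) = (-5 + m)/(m + (-3 + 0)) = (-5 + m)/(m - 3) = (-5 + m)/(-3 + m))
u(2) + V*10 = (5 - 1*2)/(3 - 1*2) + 13*10 = (5 - 2)/(3 - 2) + 130 = 3/1 + 130 = 1*3 + 130 = 3 + 130 = 133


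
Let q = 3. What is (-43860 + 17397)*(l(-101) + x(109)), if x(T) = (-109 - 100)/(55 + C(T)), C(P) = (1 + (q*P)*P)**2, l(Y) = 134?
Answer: -4505227884136455/1270494791 ≈ -3.5460e+6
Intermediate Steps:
C(P) = (1 + 3*P**2)**2 (C(P) = (1 + (3*P)*P)**2 = (1 + 3*P**2)**2)
x(T) = -209/(55 + (1 + 3*T**2)**2) (x(T) = (-109 - 100)/(55 + (1 + 3*T**2)**2) = -209/(55 + (1 + 3*T**2)**2))
(-43860 + 17397)*(l(-101) + x(109)) = (-43860 + 17397)*(134 - 209/(55 + (1 + 3*109**2)**2)) = -26463*(134 - 209/(55 + (1 + 3*11881)**2)) = -26463*(134 - 209/(55 + (1 + 35643)**2)) = -26463*(134 - 209/(55 + 35644**2)) = -26463*(134 - 209/(55 + 1270494736)) = -26463*(134 - 209/1270494791) = -26463*170246301785/1270494791 = -4505227884136455/1270494791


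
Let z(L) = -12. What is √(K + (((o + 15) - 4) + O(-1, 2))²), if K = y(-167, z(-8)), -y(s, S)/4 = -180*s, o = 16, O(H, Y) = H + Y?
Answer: 4*I*√7466 ≈ 345.62*I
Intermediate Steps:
y(s, S) = 720*s (y(s, S) = -(-720)*s = 720*s)
K = -120240 (K = 720*(-167) = -120240)
√(K + (((o + 15) - 4) + O(-1, 2))²) = √(-120240 + (((16 + 15) - 4) + (-1 + 2))²) = √(-120240 + ((31 - 4) + 1)²) = √(-120240 + (27 + 1)²) = √(-120240 + 28²) = √(-120240 + 784) = √(-119456) = 4*I*√7466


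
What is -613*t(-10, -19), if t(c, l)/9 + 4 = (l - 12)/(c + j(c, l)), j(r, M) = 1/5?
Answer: 226197/49 ≈ 4616.3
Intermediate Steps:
j(r, M) = ⅕
t(c, l) = -36 + 9*(-12 + l)/(⅕ + c) (t(c, l) = -36 + 9*((l - 12)/(c + ⅕)) = -36 + 9*((-12 + l)/(⅕ + c)) = -36 + 9*(-12 + l)/(⅕ + c))
-613*t(-10, -19) = -5517*(-64 - 20*(-10) + 5*(-19))/(1 + 5*(-10)) = -5517*(-64 + 200 - 95)/(1 - 50) = -5517*41/(-49) = -5517*(-1)*41/49 = -613*(-369/49) = 226197/49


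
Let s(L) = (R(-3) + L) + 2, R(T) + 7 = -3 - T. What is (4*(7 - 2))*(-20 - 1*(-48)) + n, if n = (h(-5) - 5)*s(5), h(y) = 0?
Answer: 560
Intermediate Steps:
R(T) = -10 - T (R(T) = -7 + (-3 - T) = -10 - T)
s(L) = -5 + L (s(L) = ((-10 - 1*(-3)) + L) + 2 = ((-10 + 3) + L) + 2 = (-7 + L) + 2 = -5 + L)
n = 0 (n = (0 - 5)*(-5 + 5) = -5*0 = 0)
(4*(7 - 2))*(-20 - 1*(-48)) + n = (4*(7 - 2))*(-20 - 1*(-48)) + 0 = (4*5)*(-20 + 48) + 0 = 20*28 + 0 = 560 + 0 = 560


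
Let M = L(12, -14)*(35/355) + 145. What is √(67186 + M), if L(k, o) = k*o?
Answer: 5*√13573283/71 ≈ 259.45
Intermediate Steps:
M = 9119/71 (M = (12*(-14))*(35/355) + 145 = -5880/355 + 145 = -168*7/71 + 145 = -1176/71 + 145 = 9119/71 ≈ 128.44)
√(67186 + M) = √(67186 + 9119/71) = √(4779325/71) = 5*√13573283/71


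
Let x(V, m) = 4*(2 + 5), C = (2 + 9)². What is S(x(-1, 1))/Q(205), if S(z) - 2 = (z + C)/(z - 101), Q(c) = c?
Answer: -3/14965 ≈ -0.00020047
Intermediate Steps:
C = 121 (C = 11² = 121)
x(V, m) = 28 (x(V, m) = 4*7 = 28)
S(z) = 2 + (121 + z)/(-101 + z) (S(z) = 2 + (z + 121)/(z - 101) = 2 + (121 + z)/(-101 + z))
S(x(-1, 1))/Q(205) = (3*(-27 + 28)/(-101 + 28))/205 = (3*1/(-73))*(1/205) = (3*(-1/73)*1)*(1/205) = -3/73*1/205 = -3/14965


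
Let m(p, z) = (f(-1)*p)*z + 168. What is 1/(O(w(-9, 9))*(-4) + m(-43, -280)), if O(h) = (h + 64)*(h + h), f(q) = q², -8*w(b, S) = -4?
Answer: 1/11950 ≈ 8.3682e-5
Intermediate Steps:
w(b, S) = ½ (w(b, S) = -⅛*(-4) = ½)
m(p, z) = 168 + p*z (m(p, z) = ((-1)²*p)*z + 168 = (1*p)*z + 168 = p*z + 168 = 168 + p*z)
O(h) = 2*h*(64 + h) (O(h) = (64 + h)*(2*h) = 2*h*(64 + h))
1/(O(w(-9, 9))*(-4) + m(-43, -280)) = 1/((2*(½)*(64 + ½))*(-4) + (168 - 43*(-280))) = 1/((2*(½)*(129/2))*(-4) + (168 + 12040)) = 1/((129/2)*(-4) + 12208) = 1/(-258 + 12208) = 1/11950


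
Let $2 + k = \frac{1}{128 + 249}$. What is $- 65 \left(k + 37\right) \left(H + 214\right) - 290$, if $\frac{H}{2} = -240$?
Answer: $\frac{17542270}{29} \approx 6.0491 \cdot 10^{5}$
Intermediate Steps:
$H = -480$ ($H = 2 \left(-240\right) = -480$)
$k = - \frac{753}{377}$ ($k = -2 + \frac{1}{128 + 249} = -2 + \frac{1}{377} = - \frac{753}{377} \approx -1.9973$)
$- 65 \left(k + 37\right) \left(H + 214\right) - 290 = - 65 \left(- \frac{753}{377} + 37\right) \left(-480 + 214\right) - 290 = - 65 \cdot \frac{13196}{377} \left(-266\right) - 290 = \left(-65\right) \left(- \frac{3510136}{377}\right) - 290 = \frac{17550680}{29} - 290 = \frac{17542270}{29}$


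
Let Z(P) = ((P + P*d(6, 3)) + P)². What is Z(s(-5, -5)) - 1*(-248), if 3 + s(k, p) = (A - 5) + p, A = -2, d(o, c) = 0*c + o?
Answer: 14648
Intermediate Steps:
d(o, c) = o (d(o, c) = 0 + o = o)
s(k, p) = -10 + p (s(k, p) = -3 + ((-2 - 5) + p) = -3 + (-7 + p) = -10 + p)
Z(P) = 64*P² (Z(P) = ((P + P*6) + P)² = ((P + 6*P) + P)² = (7*P + P)² = (8*P)² = 64*P²)
Z(s(-5, -5)) - 1*(-248) = 64*(-10 - 5)² - 1*(-248) = 64*(-15)² + 248 = 64*225 + 248 = 14400 + 248 = 14648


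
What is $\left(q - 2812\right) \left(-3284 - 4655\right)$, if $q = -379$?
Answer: $25333349$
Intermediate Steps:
$\left(q - 2812\right) \left(-3284 - 4655\right) = \left(-379 - 2812\right) \left(-3284 - 4655\right) = \left(-379 - 2812\right) \left(-7939\right) = \left(-3191\right) \left(-7939\right) = 25333349$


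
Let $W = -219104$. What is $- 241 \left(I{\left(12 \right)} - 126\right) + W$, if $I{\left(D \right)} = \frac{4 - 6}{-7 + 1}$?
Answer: $- \frac{566455}{3} \approx -1.8882 \cdot 10^{5}$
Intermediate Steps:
$I{\left(D \right)} = \frac{1}{3}$ ($I{\left(D \right)} = - \frac{2}{-6} = \left(-2\right) \left(- \frac{1}{6}\right) = \frac{1}{3}$)
$- 241 \left(I{\left(12 \right)} - 126\right) + W = - 241 \left(\frac{1}{3} - 126\right) - 219104 = \left(-241\right) \left(- \frac{377}{3}\right) - 219104 = \frac{90857}{3} - 219104 = - \frac{566455}{3}$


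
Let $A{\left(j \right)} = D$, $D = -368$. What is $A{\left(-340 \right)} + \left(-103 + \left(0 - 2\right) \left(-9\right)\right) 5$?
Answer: $-793$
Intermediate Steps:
$A{\left(j \right)} = -368$
$A{\left(-340 \right)} + \left(-103 + \left(0 - 2\right) \left(-9\right)\right) 5 = -368 + \left(-103 + \left(0 - 2\right) \left(-9\right)\right) 5 = -368 + \left(-103 - -18\right) 5 = -368 + \left(-103 + 18\right) 5 = -368 - 425 = -793$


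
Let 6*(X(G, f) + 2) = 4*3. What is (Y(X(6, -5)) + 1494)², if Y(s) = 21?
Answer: 2295225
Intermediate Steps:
X(G, f) = 0 (X(G, f) = -2 + (4*3)/6 = -2 + (⅙)*12 = -2 + 2 = 0)
(Y(X(6, -5)) + 1494)² = (21 + 1494)² = 1515² = 2295225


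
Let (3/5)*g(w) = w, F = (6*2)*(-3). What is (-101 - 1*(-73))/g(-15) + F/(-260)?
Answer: 409/325 ≈ 1.2585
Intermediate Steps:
F = -36 (F = 12*(-3) = -36)
g(w) = 5*w/3
(-101 - 1*(-73))/g(-15) + F/(-260) = (-101 - 1*(-73))/(((5/3)*(-15))) - 36/(-260) = (-101 + 73)/(-25) - 36*(-1/260) = -28*(-1/25) + 9/65 = 28/25 + 9/65 = 409/325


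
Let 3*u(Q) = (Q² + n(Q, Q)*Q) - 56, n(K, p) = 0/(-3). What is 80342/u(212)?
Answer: 120513/22444 ≈ 5.3695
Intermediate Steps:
n(K, p) = 0 (n(K, p) = 0*(-⅓) = 0)
u(Q) = -56/3 + Q²/3 (u(Q) = ((Q² + 0*Q) - 56)/3 = ((Q² + 0) - 56)/3 = (Q² - 56)/3 = (-56 + Q²)/3 = -56/3 + Q²/3)
80342/u(212) = 80342/(-56/3 + (⅓)*212²) = 80342/(-56/3 + (⅓)*44944) = 80342/(-56/3 + 44944/3) = 80342/(44888/3) = 80342*(3/44888) = 120513/22444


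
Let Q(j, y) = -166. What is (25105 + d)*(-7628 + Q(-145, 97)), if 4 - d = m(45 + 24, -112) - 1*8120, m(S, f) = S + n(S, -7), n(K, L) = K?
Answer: -257911254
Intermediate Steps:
m(S, f) = 2*S (m(S, f) = S + S = 2*S)
d = 7986 (d = 4 - (2*(45 + 24) - 1*8120) = 4 - (2*69 - 8120) = 4 - (138 - 8120) = 4 - 1*(-7982) = 4 + 7982 = 7986)
(25105 + d)*(-7628 + Q(-145, 97)) = (25105 + 7986)*(-7628 - 166) = 33091*(-7794) = -257911254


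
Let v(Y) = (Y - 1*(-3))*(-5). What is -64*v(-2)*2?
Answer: 640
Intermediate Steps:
v(Y) = -15 - 5*Y (v(Y) = (Y + 3)*(-5) = (3 + Y)*(-5) = -15 - 5*Y)
-64*v(-2)*2 = -64*(-15 - 5*(-2))*2 = -64*(-15 + 10)*2 = -(-320)*2 = -64*(-10) = 640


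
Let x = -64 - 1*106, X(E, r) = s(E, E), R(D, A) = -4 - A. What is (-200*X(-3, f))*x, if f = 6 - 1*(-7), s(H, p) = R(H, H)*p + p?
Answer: 0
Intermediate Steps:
s(H, p) = p + p*(-4 - H) (s(H, p) = (-4 - H)*p + p = p*(-4 - H) + p = p + p*(-4 - H))
f = 13 (f = 6 + 7 = 13)
X(E, r) = -E*(3 + E)
x = -170 (x = -64 - 106 = -170)
(-200*X(-3, f))*x = -(-200)*(-3)*(3 - 3)*(-170) = -(-200)*(-3)*0*(-170) = -200*0*(-170) = 0*(-170) = 0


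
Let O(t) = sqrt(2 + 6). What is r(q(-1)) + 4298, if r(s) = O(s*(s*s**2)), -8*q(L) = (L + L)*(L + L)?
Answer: 4298 + 2*sqrt(2) ≈ 4300.8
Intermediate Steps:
O(t) = 2*sqrt(2) (O(t) = sqrt(8) = 2*sqrt(2))
q(L) = -L**2/2 (q(L) = -(L + L)*(L + L)/8 = -2*L*2*L/8 = -L**2/2)
r(s) = 2*sqrt(2)
r(q(-1)) + 4298 = 2*sqrt(2) + 4298 = 4298 + 2*sqrt(2)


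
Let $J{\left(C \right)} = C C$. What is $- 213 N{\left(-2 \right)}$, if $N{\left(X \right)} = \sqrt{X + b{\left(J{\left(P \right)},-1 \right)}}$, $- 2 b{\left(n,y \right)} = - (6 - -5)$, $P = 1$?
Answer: $- \frac{213 \sqrt{14}}{2} \approx -398.49$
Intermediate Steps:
$J{\left(C \right)} = C^{2}$
$b{\left(n,y \right)} = \frac{11}{2}$ ($b{\left(n,y \right)} = - \frac{\left(-1\right) \left(6 - -5\right)}{2} = - \frac{\left(-1\right) \left(6 + 5\right)}{2} = - \frac{\left(-1\right) 11}{2} = \left(- \frac{1}{2}\right) \left(-11\right) = \frac{11}{2}$)
$N{\left(X \right)} = \sqrt{\frac{11}{2} + X}$ ($N{\left(X \right)} = \sqrt{X + \frac{11}{2}} = \sqrt{\frac{11}{2} + X}$)
$- 213 N{\left(-2 \right)} = - 213 \frac{\sqrt{22 + 4 \left(-2\right)}}{2} = - 213 \frac{\sqrt{22 - 8}}{2} = - 213 \frac{\sqrt{14}}{2} = - \frac{213 \sqrt{14}}{2}$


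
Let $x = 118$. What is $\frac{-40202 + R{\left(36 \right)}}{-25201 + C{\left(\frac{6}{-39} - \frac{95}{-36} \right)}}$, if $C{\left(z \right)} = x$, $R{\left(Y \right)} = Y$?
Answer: $\frac{40166}{25083} \approx 1.6013$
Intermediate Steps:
$C{\left(z \right)} = 118$
$\frac{-40202 + R{\left(36 \right)}}{-25201 + C{\left(\frac{6}{-39} - \frac{95}{-36} \right)}} = \frac{-40202 + 36}{-25201 + 118} = - \frac{40166}{-25083} = \left(-40166\right) \left(- \frac{1}{25083}\right) = \frac{40166}{25083}$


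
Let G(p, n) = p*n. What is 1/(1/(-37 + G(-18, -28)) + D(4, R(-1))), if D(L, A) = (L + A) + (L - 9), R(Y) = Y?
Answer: -467/933 ≈ -0.50054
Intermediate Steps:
G(p, n) = n*p
D(L, A) = -9 + A + 2*L (D(L, A) = (A + L) + (-9 + L) = -9 + A + 2*L)
1/(1/(-37 + G(-18, -28)) + D(4, R(-1))) = 1/(1/(-37 - 28*(-18)) + (-9 - 1 + 2*4)) = 1/(1/(-37 + 504) + (-9 - 1 + 8)) = 1/(1/467 - 2) = 1/(-933/467) = -467/933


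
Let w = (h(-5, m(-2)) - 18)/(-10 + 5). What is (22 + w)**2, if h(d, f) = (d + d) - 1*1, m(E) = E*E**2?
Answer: 19321/25 ≈ 772.84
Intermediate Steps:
m(E) = E**3
h(d, f) = -1 + 2*d (h(d, f) = 2*d - 1 = -1 + 2*d)
w = 29/5 (w = ((-1 + 2*(-5)) - 18)/(-10 + 5) = ((-1 - 10) - 18)/(-5) = (-11 - 18)*(-1/5) = -29*(-1/5) = 29/5 ≈ 5.8000)
(22 + w)**2 = (22 + 29/5)**2 = (139/5)**2 = 19321/25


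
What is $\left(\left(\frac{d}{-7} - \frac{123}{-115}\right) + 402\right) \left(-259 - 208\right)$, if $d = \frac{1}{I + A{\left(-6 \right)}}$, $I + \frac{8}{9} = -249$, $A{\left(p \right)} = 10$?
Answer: $- \frac{327149342508}{1737995} \approx -1.8823 \cdot 10^{5}$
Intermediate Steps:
$I = - \frac{2249}{9}$ ($I = - \frac{8}{9} - 249 = - \frac{2249}{9} \approx -249.89$)
$d = - \frac{9}{2159}$ ($d = \frac{1}{- \frac{2249}{9} + 10} = \frac{1}{- \frac{2159}{9}} = - \frac{9}{2159} \approx -0.0041686$)
$\left(\left(\frac{d}{-7} - \frac{123}{-115}\right) + 402\right) \left(-259 - 208\right) = \left(\left(- \frac{9}{2159 \left(-7\right)} - \frac{123}{-115}\right) + 402\right) \left(-259 - 208\right) = \left(\left(\left(- \frac{9}{2159}\right) \left(- \frac{1}{7}\right) - - \frac{123}{115}\right) + 402\right) \left(-259 - 208\right) = \left(\left(\frac{9}{15113} + \frac{123}{115}\right) + 402\right) \left(-259 - 208\right) = \left(\frac{1859934}{1737995} + 402\right) \left(-467\right) = \frac{700533924}{1737995} \left(-467\right) = - \frac{327149342508}{1737995}$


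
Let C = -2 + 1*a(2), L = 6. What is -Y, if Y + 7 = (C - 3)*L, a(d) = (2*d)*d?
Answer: -11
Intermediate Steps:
a(d) = 2*d²
C = 6 (C = -2 + 1*(2*2²) = -2 + 1*(2*4) = -2 + 1*8 = -2 + 8 = 6)
Y = 11 (Y = -7 + (6 - 3)*6 = -7 + 3*6 = -7 + 18 = 11)
-Y = -1*11 = -11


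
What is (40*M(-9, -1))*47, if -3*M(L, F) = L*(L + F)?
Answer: -56400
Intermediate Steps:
M(L, F) = -L*(F + L)/3 (M(L, F) = -L*(L + F)/3 = -L*(F + L)/3)
(40*M(-9, -1))*47 = (40*(-1/3*(-9)*(-1 - 9)))*47 = (40*(-1/3*(-9)*(-10)))*47 = (40*(-30))*47 = -1200*47 = -56400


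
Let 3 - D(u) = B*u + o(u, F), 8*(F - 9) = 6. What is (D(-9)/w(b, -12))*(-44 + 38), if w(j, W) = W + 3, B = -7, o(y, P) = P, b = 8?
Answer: -93/2 ≈ -46.500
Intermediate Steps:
F = 39/4 (F = 9 + (⅛)*6 = 9 + ¾ = 39/4 ≈ 9.7500)
w(j, W) = 3 + W
D(u) = -27/4 + 7*u (D(u) = 3 - (-7*u + 39/4) = 3 - (39/4 - 7*u) = 3 + (-39/4 + 7*u) = -27/4 + 7*u)
(D(-9)/w(b, -12))*(-44 + 38) = ((-27/4 + 7*(-9))/(3 - 12))*(-44 + 38) = ((-27/4 - 63)/(-9))*(-6) = -279/4*(-⅑)*(-6) = (31/4)*(-6) = -93/2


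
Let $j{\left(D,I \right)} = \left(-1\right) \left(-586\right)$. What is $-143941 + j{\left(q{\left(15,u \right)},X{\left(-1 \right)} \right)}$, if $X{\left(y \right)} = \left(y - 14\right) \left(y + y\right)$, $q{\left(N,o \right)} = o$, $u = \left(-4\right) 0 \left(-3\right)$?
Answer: $-143355$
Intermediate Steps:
$u = 0$ ($u = 0 \left(-3\right) = 0$)
$X{\left(y \right)} = 2 y \left(-14 + y\right)$ ($X{\left(y \right)} = \left(-14 + y\right) 2 y = 2 y \left(-14 + y\right)$)
$j{\left(D,I \right)} = 586$
$-143941 + j{\left(q{\left(15,u \right)},X{\left(-1 \right)} \right)} = -143941 + 586 = -143355$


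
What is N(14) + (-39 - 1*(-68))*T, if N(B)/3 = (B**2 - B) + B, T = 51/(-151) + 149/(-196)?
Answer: 16460093/29596 ≈ 556.16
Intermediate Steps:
T = -32495/29596 (T = 51*(-1/151) + 149*(-1/196) = -51/151 - 149/196 = -32495/29596 ≈ -1.0980)
N(B) = 3*B**2 (N(B) = 3*((B**2 - B) + B) = 3*B**2)
N(14) + (-39 - 1*(-68))*T = 3*14**2 + (-39 - 1*(-68))*(-32495/29596) = 3*196 + (-39 + 68)*(-32495/29596) = 588 + 29*(-32495/29596) = 588 - 942355/29596 = 16460093/29596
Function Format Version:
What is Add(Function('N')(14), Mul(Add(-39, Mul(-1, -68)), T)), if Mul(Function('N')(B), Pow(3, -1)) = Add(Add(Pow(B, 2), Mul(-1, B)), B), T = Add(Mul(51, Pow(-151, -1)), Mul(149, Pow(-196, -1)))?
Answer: Rational(16460093, 29596) ≈ 556.16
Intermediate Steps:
T = Rational(-32495, 29596) (T = Add(Mul(51, Rational(-1, 151)), Mul(149, Rational(-1, 196))) = Add(Rational(-51, 151), Rational(-149, 196)) = Rational(-32495, 29596) ≈ -1.0980)
Function('N')(B) = Mul(3, Pow(B, 2)) (Function('N')(B) = Mul(3, Add(Add(Pow(B, 2), Mul(-1, B)), B)) = Mul(3, Pow(B, 2)))
Add(Function('N')(14), Mul(Add(-39, Mul(-1, -68)), T)) = Add(Mul(3, Pow(14, 2)), Mul(Add(-39, Mul(-1, -68)), Rational(-32495, 29596))) = Add(Mul(3, 196), Mul(Add(-39, 68), Rational(-32495, 29596))) = Add(588, Mul(29, Rational(-32495, 29596))) = Add(588, Rational(-942355, 29596)) = Rational(16460093, 29596)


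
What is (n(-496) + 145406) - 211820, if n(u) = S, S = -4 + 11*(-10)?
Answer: -66528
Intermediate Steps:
S = -114 (S = -4 - 110 = -114)
n(u) = -114
(n(-496) + 145406) - 211820 = (-114 + 145406) - 211820 = 145292 - 211820 = -66528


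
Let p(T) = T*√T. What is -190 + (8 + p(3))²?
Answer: -99 + 48*√3 ≈ -15.862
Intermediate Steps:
p(T) = T^(3/2)
-190 + (8 + p(3))² = -190 + (8 + 3^(3/2))² = -190 + (8 + 3*√3)²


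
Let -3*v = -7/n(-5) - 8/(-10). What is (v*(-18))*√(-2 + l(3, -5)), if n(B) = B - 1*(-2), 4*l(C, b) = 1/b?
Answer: 47*I*√205/25 ≈ 26.918*I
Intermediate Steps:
l(C, b) = 1/(4*b)
n(B) = 2 + B (n(B) = B + 2 = 2 + B)
v = -47/45 (v = -(-7/(2 - 5) - 8/(-10))/3 = -(-7/(-3) - 8*(-⅒))/3 = -(-7*(-⅓) + ⅘)/3 = -(7/3 + ⅘)/3 = -⅓*47/15 = -47/45 ≈ -1.0444)
(v*(-18))*√(-2 + l(3, -5)) = (-47/45*(-18))*√(-2 + (¼)/(-5)) = 94*√(-2 + (¼)*(-⅕))/5 = 94*√(-2 - 1/20)/5 = 94*√(-41/20)/5 = 94*(I*√205/10)/5 = 47*I*√205/25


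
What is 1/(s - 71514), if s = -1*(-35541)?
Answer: -1/35973 ≈ -2.7799e-5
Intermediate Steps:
s = 35541
1/(s - 71514) = 1/(35541 - 71514) = 1/(-35973) = -1/35973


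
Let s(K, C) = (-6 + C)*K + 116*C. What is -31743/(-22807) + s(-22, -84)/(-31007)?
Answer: 1161328749/707176649 ≈ 1.6422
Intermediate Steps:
s(K, C) = 116*C + K*(-6 + C) (s(K, C) = K*(-6 + C) + 116*C = 116*C + K*(-6 + C))
-31743/(-22807) + s(-22, -84)/(-31007) = -31743/(-22807) + (-6*(-22) + 116*(-84) - 84*(-22))/(-31007) = -31743*(-1/22807) + (132 - 9744 + 1848)*(-1/31007) = 31743/22807 - 7764*(-1/31007) = 31743/22807 + 7764/31007 = 1161328749/707176649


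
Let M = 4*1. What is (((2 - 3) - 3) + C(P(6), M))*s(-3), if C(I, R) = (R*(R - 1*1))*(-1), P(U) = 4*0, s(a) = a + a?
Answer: 96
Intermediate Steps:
s(a) = 2*a
P(U) = 0
M = 4
C(I, R) = -R*(-1 + R) (C(I, R) = (R*(R - 1))*(-1) = (R*(-1 + R))*(-1) = -R*(-1 + R))
(((2 - 3) - 3) + C(P(6), M))*s(-3) = (((2 - 3) - 3) + 4*(1 - 1*4))*(2*(-3)) = ((-1 - 3) + 4*(1 - 4))*(-6) = (-4 + 4*(-3))*(-6) = (-4 - 12)*(-6) = -16*(-6) = 96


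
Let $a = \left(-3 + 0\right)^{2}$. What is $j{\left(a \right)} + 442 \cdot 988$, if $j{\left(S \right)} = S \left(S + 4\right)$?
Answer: $436813$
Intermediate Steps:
$a = 9$ ($a = \left(-3\right)^{2} = 9$)
$j{\left(S \right)} = S \left(4 + S\right)$
$j{\left(a \right)} + 442 \cdot 988 = 9 \left(4 + 9\right) + 442 \cdot 988 = 9 \cdot 13 + 436696 = 117 + 436696 = 436813$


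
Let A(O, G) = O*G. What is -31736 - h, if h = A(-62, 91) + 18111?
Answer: -44205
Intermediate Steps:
A(O, G) = G*O
h = 12469 (h = 91*(-62) + 18111 = -5642 + 18111 = 12469)
-31736 - h = -31736 - 1*12469 = -31736 - 12469 = -44205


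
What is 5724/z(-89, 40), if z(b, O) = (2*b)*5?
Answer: -2862/445 ≈ -6.4315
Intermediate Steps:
z(b, O) = 10*b
5724/z(-89, 40) = 5724/((10*(-89))) = 5724/(-890) = 5724*(-1/890) = -2862/445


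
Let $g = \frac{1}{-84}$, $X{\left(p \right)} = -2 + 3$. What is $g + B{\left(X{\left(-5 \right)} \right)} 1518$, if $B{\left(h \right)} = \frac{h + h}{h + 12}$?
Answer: $\frac{255011}{1092} \approx 233.53$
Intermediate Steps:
$X{\left(p \right)} = 1$
$g = - \frac{1}{84} \approx -0.011905$
$B{\left(h \right)} = \frac{2 h}{12 + h}$
$g + B{\left(X{\left(-5 \right)} \right)} 1518 = - \frac{1}{84} + 2 \cdot 1 \frac{1}{12 + 1} \cdot 1518 = - \frac{1}{84} + 2 \cdot 1 \cdot \frac{1}{13} \cdot 1518 = - \frac{1}{84} + \frac{2}{13} \cdot 1518 = - \frac{1}{84} + \frac{3036}{13} = \frac{255011}{1092}$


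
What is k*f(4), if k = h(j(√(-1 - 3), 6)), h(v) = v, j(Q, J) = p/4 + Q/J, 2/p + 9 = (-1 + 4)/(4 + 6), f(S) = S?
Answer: -20/87 + 4*I/3 ≈ -0.22989 + 1.3333*I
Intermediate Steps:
p = -20/87 (p = 2/(-9 + (-1 + 4)/(4 + 6)) = 2/(-9 + 3/10) = 2/(-87/10) = 2*(-10/87) = -20/87 ≈ -0.22989)
j(Q, J) = -5/87 + Q/J (j(Q, J) = -20/87/4 + Q/J = -20/87*¼ + Q/J = -5/87 + Q/J)
k = -5/87 + I/3 (k = -5/87 + √(-1 - 3)/6 = -5/87 + √(-4)*(⅙) = -5/87 + (2*I)*(⅙) = -5/87 + I/3 ≈ -0.057471 + 0.33333*I)
k*f(4) = (-5/87 + I/3)*4 = -20/87 + 4*I/3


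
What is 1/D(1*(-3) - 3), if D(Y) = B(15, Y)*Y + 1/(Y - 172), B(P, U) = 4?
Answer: -178/4273 ≈ -0.041657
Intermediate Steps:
D(Y) = 1/(-172 + Y) + 4*Y (D(Y) = 4*Y + 1/(Y - 172) = 4*Y + 1/(-172 + Y) = 1/(-172 + Y) + 4*Y)
1/D(1*(-3) - 3) = 1/((1 - 688*(1*(-3) - 3) + 4*(1*(-3) - 3)**2)/(-172 + (1*(-3) - 3))) = 1/((1 - 688*(-3 - 3) + 4*(-3 - 3)**2)/(-172 + (-3 - 3))) = 1/((1 - 688*(-6) + 4*(-6)**2)/(-172 - 6)) = 1/((1 + 4128 + 4*36)/(-178)) = 1/(-(1 + 4128 + 144)/178) = 1/(-1/178*4273) = 1/(-4273/178) = -178/4273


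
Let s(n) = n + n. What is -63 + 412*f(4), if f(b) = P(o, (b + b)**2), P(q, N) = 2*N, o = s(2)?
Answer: 52673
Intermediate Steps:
s(n) = 2*n
o = 4 (o = 2*2 = 4)
f(b) = 8*b**2 (f(b) = 2*(b + b)**2 = 2*(2*b)**2 = 2*(4*b**2) = 8*b**2)
-63 + 412*f(4) = -63 + 412*(8*4**2) = -63 + 412*(8*16) = -63 + 412*128 = -63 + 52736 = 52673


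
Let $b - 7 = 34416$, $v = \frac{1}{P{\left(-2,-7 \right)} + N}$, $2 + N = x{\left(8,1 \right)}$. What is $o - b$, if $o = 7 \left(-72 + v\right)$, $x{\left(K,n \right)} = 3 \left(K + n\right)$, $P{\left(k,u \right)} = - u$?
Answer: $- \frac{1117657}{32} \approx -34927.0$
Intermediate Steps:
$x{\left(K,n \right)} = 3 K + 3 n$
$N = 25$ ($N = -2 + \left(3 \cdot 8 + 3 \cdot 1\right) = -2 + \left(24 + 3\right) = -2 + 27 = 25$)
$v = \frac{1}{32}$ ($v = \frac{1}{\left(-1\right) \left(-7\right) + 25} = \frac{1}{7 + 25} = \frac{1}{32} \approx 0.03125$)
$o = - \frac{16121}{32}$ ($o = 7 \left(-72 + \frac{1}{32}\right) = 7 \left(- \frac{2303}{32}\right) = - \frac{16121}{32} \approx -503.78$)
$b = 34423$ ($b = 7 + 34416 = 34423$)
$o - b = - \frac{16121}{32} - 34423 = - \frac{1117657}{32}$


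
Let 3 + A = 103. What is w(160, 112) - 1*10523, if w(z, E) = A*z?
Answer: 5477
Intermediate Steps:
A = 100 (A = -3 + 103 = 100)
w(z, E) = 100*z
w(160, 112) - 1*10523 = 100*160 - 1*10523 = 16000 - 10523 = 5477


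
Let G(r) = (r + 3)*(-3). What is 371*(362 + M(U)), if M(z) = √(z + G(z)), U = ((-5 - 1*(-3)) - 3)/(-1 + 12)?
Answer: 134302 + 371*I*√979/11 ≈ 1.343e+5 + 1055.3*I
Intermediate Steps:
U = -5/11 (U = ((-5 + 3) - 3)/11 = (-2 - 3)*(1/11) = -5*1/11 = -5/11 ≈ -0.45455)
G(r) = -9 - 3*r (G(r) = (3 + r)*(-3) = -9 - 3*r)
M(z) = √(-9 - 2*z) (M(z) = √(z + (-9 - 3*z)) = √(-9 - 2*z))
371*(362 + M(U)) = 371*(362 + √(-9 - 2*(-5/11))) = 371*(362 + √(-9 + 10/11)) = 371*(362 + √(-89/11)) = 371*(362 + I*√979/11) = 134302 + 371*I*√979/11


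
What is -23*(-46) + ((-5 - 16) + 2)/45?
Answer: 47591/45 ≈ 1057.6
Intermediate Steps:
-23*(-46) + ((-5 - 16) + 2)/45 = 1058 + (-21 + 2)*(1/45) = 1058 - 19*1/45 = 1058 - 19/45 = 47591/45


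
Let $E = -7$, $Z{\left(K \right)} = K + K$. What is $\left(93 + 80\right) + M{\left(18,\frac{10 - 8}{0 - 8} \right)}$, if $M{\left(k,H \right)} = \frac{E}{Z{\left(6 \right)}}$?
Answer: $\frac{2069}{12} \approx 172.42$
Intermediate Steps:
$Z{\left(K \right)} = 2 K$
$M{\left(k,H \right)} = - \frac{7}{12}$ ($M{\left(k,H \right)} = - \frac{7}{2 \cdot 6} = - \frac{7}{12}$)
$\left(93 + 80\right) + M{\left(18,\frac{10 - 8}{0 - 8} \right)} = \left(93 + 80\right) - \frac{7}{12} = 173 - \frac{7}{12} = \frac{2069}{12}$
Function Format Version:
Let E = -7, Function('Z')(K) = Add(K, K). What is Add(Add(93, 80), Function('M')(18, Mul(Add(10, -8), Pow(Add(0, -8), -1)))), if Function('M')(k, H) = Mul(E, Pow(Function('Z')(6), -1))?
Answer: Rational(2069, 12) ≈ 172.42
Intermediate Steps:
Function('Z')(K) = Mul(2, K)
Function('M')(k, H) = Rational(-7, 12) (Function('M')(k, H) = Mul(-7, Pow(Mul(2, 6), -1)) = Mul(-7, Pow(12, -1)) = Mul(-7, Rational(1, 12)) = Rational(-7, 12))
Add(Add(93, 80), Function('M')(18, Mul(Add(10, -8), Pow(Add(0, -8), -1)))) = Add(Add(93, 80), Rational(-7, 12)) = Add(173, Rational(-7, 12)) = Rational(2069, 12)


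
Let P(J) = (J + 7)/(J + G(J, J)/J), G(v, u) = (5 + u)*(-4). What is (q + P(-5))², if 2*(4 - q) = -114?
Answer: 91809/25 ≈ 3672.4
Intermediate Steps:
q = 61 (q = 4 - ½*(-114) = 4 + 57 = 61)
G(v, u) = -20 - 4*u
P(J) = (7 + J)/(J + (-20 - 4*J)/J) (P(J) = (J + 7)/(J + (-20 - 4*J)/J) = (7 + J)/(J + (-20 - 4*J)/J))
(q + P(-5))² = (61 - 5*(7 - 5)/(-20 + (-5)² - 4*(-5)))² = (61 - 5*2/(-20 + 25 + 20))² = (61 - 5*2/25)² = (61 - 5*1/25*2)² = (61 - ⅖)² = (303/5)² = 91809/25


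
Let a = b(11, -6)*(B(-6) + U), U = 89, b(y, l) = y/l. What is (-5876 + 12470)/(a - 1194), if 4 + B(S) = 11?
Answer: -3297/685 ≈ -4.8131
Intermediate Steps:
B(S) = 7 (B(S) = -4 + 11 = 7)
a = -176 (a = (11/(-6))*(7 + 89) = (11*(-1/6))*96 = -11/6*96 = -176)
(-5876 + 12470)/(a - 1194) = (-5876 + 12470)/(-176 - 1194) = 6594/(-1370) = 6594*(-1/1370) = -3297/685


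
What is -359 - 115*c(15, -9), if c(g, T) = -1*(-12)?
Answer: -1739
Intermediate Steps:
c(g, T) = 12
-359 - 115*c(15, -9) = -359 - 115*12 = -359 - 1380 = -1739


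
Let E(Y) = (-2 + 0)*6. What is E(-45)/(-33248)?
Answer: 3/8312 ≈ 0.00036092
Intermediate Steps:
E(Y) = -12 (E(Y) = -2*6 = -12)
E(-45)/(-33248) = -12/(-33248) = -12*(-1/33248) = 3/8312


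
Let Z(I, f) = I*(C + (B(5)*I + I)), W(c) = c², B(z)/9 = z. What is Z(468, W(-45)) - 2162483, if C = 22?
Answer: 7922917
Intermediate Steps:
B(z) = 9*z
Z(I, f) = I*(22 + 46*I) (Z(I, f) = I*(22 + ((9*5)*I + I)) = I*(22 + (45*I + I)) = I*(22 + 46*I))
Z(468, W(-45)) - 2162483 = 2*468*(11 + 23*468) - 2162483 = 2*468*(11 + 10764) - 2162483 = 2*468*10775 - 2162483 = 10085400 - 2162483 = 7922917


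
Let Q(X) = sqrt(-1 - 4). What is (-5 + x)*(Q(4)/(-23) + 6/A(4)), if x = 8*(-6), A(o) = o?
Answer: -159/2 + 53*I*sqrt(5)/23 ≈ -79.5 + 5.1527*I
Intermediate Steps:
Q(X) = I*sqrt(5) (Q(X) = sqrt(-5) = I*sqrt(5))
x = -48
(-5 + x)*(Q(4)/(-23) + 6/A(4)) = (-5 - 48)*((I*sqrt(5))/(-23) + 6/4) = -53*((I*sqrt(5))*(-1/23) + 6*(1/4)) = -53*(-I*sqrt(5)/23 + 3/2) = -53*(3/2 - I*sqrt(5)/23) = -159/2 + 53*I*sqrt(5)/23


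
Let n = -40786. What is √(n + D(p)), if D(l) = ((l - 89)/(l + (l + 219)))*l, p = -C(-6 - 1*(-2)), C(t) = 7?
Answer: I*√1713893890/205 ≈ 201.95*I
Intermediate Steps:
p = -7 (p = -1*7 = -7)
D(l) = l*(-89 + l)/(219 + 2*l) (D(l) = ((-89 + l)/(l + (219 + l)))*l = ((-89 + l)/(219 + 2*l))*l = l*(-89 + l)/(219 + 2*l))
√(n + D(p)) = √(-40786 - 7*(-89 - 7)/(219 + 2*(-7))) = √(-40786 - 7*(-96)/(219 - 14)) = √(-40786 - 7*(-96)/205) = √(-40786 - 7*1/205*(-96)) = √(-40786 + 672/205) = √(-8360458/205) = I*√1713893890/205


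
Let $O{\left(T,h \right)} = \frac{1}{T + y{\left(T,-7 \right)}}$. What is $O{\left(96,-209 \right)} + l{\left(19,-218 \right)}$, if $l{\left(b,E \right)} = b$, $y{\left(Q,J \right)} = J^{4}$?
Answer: $\frac{47444}{2497} \approx 19.0$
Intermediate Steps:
$O{\left(T,h \right)} = \frac{1}{2401 + T}$ ($O{\left(T,h \right)} = \frac{1}{T + \left(-7\right)^{4}} = \frac{1}{T + 2401} = \frac{1}{2401 + T}$)
$O{\left(96,-209 \right)} + l{\left(19,-218 \right)} = \frac{1}{2401 + 96} + 19 = \frac{1}{2497} + 19 = \frac{47444}{2497}$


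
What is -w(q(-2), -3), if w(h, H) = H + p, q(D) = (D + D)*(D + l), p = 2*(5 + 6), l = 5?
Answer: -19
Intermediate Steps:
p = 22 (p = 2*11 = 22)
q(D) = 2*D*(5 + D) (q(D) = (D + D)*(D + 5) = (2*D)*(5 + D) = 2*D*(5 + D))
w(h, H) = 22 + H (w(h, H) = H + 22 = 22 + H)
-w(q(-2), -3) = -(22 - 3) = -1*19 = -19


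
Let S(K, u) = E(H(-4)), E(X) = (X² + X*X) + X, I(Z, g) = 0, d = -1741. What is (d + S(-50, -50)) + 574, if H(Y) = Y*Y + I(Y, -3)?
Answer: -639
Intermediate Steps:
H(Y) = Y² (H(Y) = Y*Y + 0 = Y² + 0 = Y²)
E(X) = X + 2*X² (E(X) = (X² + X²) + X = 2*X² + X = X + 2*X²)
S(K, u) = 528 (S(K, u) = (-4)²*(1 + 2*(-4)²) = 16*(1 + 2*16) = 16*(1 + 32) = 16*33 = 528)
(d + S(-50, -50)) + 574 = (-1741 + 528) + 574 = -1213 + 574 = -639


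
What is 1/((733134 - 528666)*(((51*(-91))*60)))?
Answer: -1/56936159280 ≈ -1.7564e-11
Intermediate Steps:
1/((733134 - 528666)*(((51*(-91))*60))) = 1/(204468*((-4641*60))) = (1/204468)/(-278460) = (1/204468)*(-1/278460) = -1/56936159280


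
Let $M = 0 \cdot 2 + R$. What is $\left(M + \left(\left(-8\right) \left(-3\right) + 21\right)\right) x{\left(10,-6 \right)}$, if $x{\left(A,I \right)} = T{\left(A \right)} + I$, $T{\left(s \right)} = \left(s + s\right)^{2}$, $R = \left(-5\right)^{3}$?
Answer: $-31520$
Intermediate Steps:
$R = -125$
$T{\left(s \right)} = 4 s^{2}$ ($T{\left(s \right)} = \left(2 s\right)^{2} = 4 s^{2}$)
$M = -125$ ($M = 0 \cdot 2 - 125 = 0 - 125 = -125$)
$x{\left(A,I \right)} = I + 4 A^{2}$ ($x{\left(A,I \right)} = 4 A^{2} + I = I + 4 A^{2}$)
$\left(M + \left(\left(-8\right) \left(-3\right) + 21\right)\right) x{\left(10,-6 \right)} = \left(-125 + \left(\left(-8\right) \left(-3\right) + 21\right)\right) \left(-6 + 4 \cdot 10^{2}\right) = \left(-125 + \left(24 + 21\right)\right) \left(-6 + 4 \cdot 100\right) = \left(-125 + 45\right) \left(-6 + 400\right) = \left(-80\right) 394 = -31520$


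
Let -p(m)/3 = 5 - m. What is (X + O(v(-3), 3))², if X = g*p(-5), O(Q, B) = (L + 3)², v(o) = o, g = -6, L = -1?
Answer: 33856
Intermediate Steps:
O(Q, B) = 4 (O(Q, B) = (-1 + 3)² = 2² = 4)
p(m) = -15 + 3*m (p(m) = -3*(5 - m) = -15 + 3*m)
X = 180 (X = -6*(-15 + 3*(-5)) = -6*(-15 - 15) = -6*(-30) = 180)
(X + O(v(-3), 3))² = (180 + 4)² = 184² = 33856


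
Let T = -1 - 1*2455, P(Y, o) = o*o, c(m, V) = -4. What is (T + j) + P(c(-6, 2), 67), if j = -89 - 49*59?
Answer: -947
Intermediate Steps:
P(Y, o) = o²
j = -2980 (j = -89 - 2891 = -2980)
T = -2456 (T = -1 - 2455 = -2456)
(T + j) + P(c(-6, 2), 67) = (-2456 - 2980) + 67² = -5436 + 4489 = -947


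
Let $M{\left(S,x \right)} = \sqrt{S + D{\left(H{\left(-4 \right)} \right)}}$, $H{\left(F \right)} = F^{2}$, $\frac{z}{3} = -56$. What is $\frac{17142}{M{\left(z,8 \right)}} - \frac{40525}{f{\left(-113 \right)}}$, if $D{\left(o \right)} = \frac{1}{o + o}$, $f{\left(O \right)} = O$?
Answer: $\frac{40525}{113} - \frac{68568 i \sqrt{430}}{1075} \approx 358.63 - 1322.7 i$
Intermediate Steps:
$z = -168$ ($z = 3 \left(-56\right) = -168$)
$D{\left(o \right)} = \frac{1}{2 o}$
$M{\left(S,x \right)} = \sqrt{\frac{1}{32} + S}$ ($M{\left(S,x \right)} = \sqrt{S + \frac{1}{2 \left(-4\right)^{2}}} = \sqrt{S + \frac{1}{2 \cdot 16}} = \sqrt{S + \frac{1}{2} \cdot \frac{1}{16}} = \sqrt{S + \frac{1}{32}} = \sqrt{\frac{1}{32} + S}$)
$\frac{17142}{M{\left(z,8 \right)}} - \frac{40525}{f{\left(-113 \right)}} = \frac{17142}{\frac{1}{8} \sqrt{2 + 64 \left(-168\right)}} - \frac{40525}{-113} = \frac{17142}{\frac{1}{8} \sqrt{2 - 10752}} - - \frac{40525}{113} = \frac{17142}{\frac{1}{8} \sqrt{-10750}} + \frac{40525}{113} = \frac{17142}{\frac{1}{8} \cdot 5 i \sqrt{430}} + \frac{40525}{113} = \frac{17142}{\frac{5}{8} i \sqrt{430}} + \frac{40525}{113} = 17142 \left(- \frac{4 i \sqrt{430}}{1075}\right) + \frac{40525}{113} = - \frac{68568 i \sqrt{430}}{1075} + \frac{40525}{113} = \frac{40525}{113} - \frac{68568 i \sqrt{430}}{1075}$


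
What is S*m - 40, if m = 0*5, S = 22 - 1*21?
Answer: -40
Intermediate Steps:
S = 1 (S = 22 - 21 = 1)
m = 0
S*m - 40 = 1*0 - 40 = 0 - 40 = -40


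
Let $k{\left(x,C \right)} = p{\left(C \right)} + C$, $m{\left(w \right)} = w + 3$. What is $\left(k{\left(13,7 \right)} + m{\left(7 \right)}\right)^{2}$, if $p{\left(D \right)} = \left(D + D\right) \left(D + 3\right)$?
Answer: $24649$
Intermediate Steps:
$p{\left(D \right)} = 2 D \left(3 + D\right)$
$m{\left(w \right)} = 3 + w$
$k{\left(x,C \right)} = C + 2 C \left(3 + C\right)$ ($k{\left(x,C \right)} = 2 C \left(3 + C\right) + C = C + 2 C \left(3 + C\right)$)
$\left(k{\left(13,7 \right)} + m{\left(7 \right)}\right)^{2} = \left(7 \left(7 + 2 \cdot 7\right) + \left(3 + 7\right)\right)^{2} = \left(7 \left(7 + 14\right) + 10\right)^{2} = \left(7 \cdot 21 + 10\right)^{2} = \left(147 + 10\right)^{2} = 157^{2} = 24649$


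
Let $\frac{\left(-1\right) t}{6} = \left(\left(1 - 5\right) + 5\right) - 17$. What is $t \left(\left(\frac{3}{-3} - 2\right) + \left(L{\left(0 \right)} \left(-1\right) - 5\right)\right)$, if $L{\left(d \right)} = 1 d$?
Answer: $-768$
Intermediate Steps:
$L{\left(d \right)} = d$
$t = 96$ ($t = - 6 \left(\left(\left(1 - 5\right) + 5\right) - 17\right) = - 6 \left(\left(-4 + 5\right) - 17\right) = - 6 \left(1 - 17\right) = \left(-6\right) \left(-16\right) = 96$)
$t \left(\left(\frac{3}{-3} - 2\right) + \left(L{\left(0 \right)} \left(-1\right) - 5\right)\right) = 96 \left(\left(\frac{3}{-3} - 2\right) + \left(0 \left(-1\right) - 5\right)\right) = 96 \left(\left(3 \left(- \frac{1}{3}\right) - 2\right) + \left(0 - 5\right)\right) = 96 \left(\left(-1 - 2\right) - 5\right) = 96 \left(-3 - 5\right) = 96 \left(-8\right) = -768$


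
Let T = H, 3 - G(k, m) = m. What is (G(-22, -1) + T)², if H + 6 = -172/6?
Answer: 8464/9 ≈ 940.44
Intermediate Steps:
H = -104/3 (H = -6 - 172/6 = -6 - 172*⅙ = -6 - 86/3 = -104/3 ≈ -34.667)
G(k, m) = 3 - m
T = -104/3 ≈ -34.667
(G(-22, -1) + T)² = ((3 - 1*(-1)) - 104/3)² = ((3 + 1) - 104/3)² = (4 - 104/3)² = (-92/3)² = 8464/9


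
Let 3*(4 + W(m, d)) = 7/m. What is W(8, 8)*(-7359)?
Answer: 218317/8 ≈ 27290.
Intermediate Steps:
W(m, d) = -4 + 7/(3*m) (W(m, d) = -4 + (7/m)/3 = -4 + 7/(3*m))
W(8, 8)*(-7359) = (-4 + (7/3)/8)*(-7359) = (-4 + (7/3)*(⅛))*(-7359) = (-4 + 7/24)*(-7359) = -89/24*(-7359) = 218317/8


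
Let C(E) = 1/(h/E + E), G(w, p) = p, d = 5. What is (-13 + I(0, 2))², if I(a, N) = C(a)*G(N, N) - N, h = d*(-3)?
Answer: 225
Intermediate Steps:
h = -15 (h = 5*(-3) = -15)
C(E) = 1/(E - 15/E) (C(E) = 1/(-15/E + E) = 1/(E - 15/E))
I(a, N) = -N + N*a/(-15 + a²) (I(a, N) = (a/(-15 + a²))*N - N = N*a/(-15 + a²) - N = -N + N*a/(-15 + a²))
(-13 + I(0, 2))² = (-13 + 2*(15 + 0 - 1*0²)/(-15 + 0²))² = (-13 + 2*(15 + 0 - 1*0)/(-15 + 0))² = (-13 + 2*(15 + 0 + 0)/(-15))² = (-13 + 2*(-1/15)*15)² = (-13 - 2)² = (-15)² = 225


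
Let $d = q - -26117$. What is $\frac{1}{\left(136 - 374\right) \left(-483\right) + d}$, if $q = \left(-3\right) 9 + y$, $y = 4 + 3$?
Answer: $\frac{1}{141051} \approx 7.0896 \cdot 10^{-6}$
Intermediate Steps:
$y = 7$
$q = -20$ ($q = \left(-3\right) 9 + 7 = -27 + 7 = -20$)
$d = 26097$ ($d = -20 - -26117 = -20 + 26117 = 26097$)
$\frac{1}{\left(136 - 374\right) \left(-483\right) + d} = \frac{1}{\left(136 - 374\right) \left(-483\right) + 26097} = \frac{1}{\left(-238\right) \left(-483\right) + 26097} = \frac{1}{114954 + 26097} = \frac{1}{141051}$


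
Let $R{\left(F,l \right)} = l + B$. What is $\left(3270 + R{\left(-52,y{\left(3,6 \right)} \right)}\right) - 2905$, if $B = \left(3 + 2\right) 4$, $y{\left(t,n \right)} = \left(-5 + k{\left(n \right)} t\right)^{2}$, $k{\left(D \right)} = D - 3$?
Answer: $401$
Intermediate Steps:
$k{\left(D \right)} = -3 + D$ ($k{\left(D \right)} = D - 3 = -3 + D$)
$y{\left(t,n \right)} = \left(-5 + t \left(-3 + n\right)\right)^{2}$ ($y{\left(t,n \right)} = \left(-5 + \left(-3 + n\right) t\right)^{2} = \left(-5 + t \left(-3 + n\right)\right)^{2}$)
$B = 20$ ($B = 5 \cdot 4 = 20$)
$R{\left(F,l \right)} = 20 + l$ ($R{\left(F,l \right)} = l + 20 = 20 + l$)
$\left(3270 + R{\left(-52,y{\left(3,6 \right)} \right)}\right) - 2905 = \left(3270 + \left(20 + \left(-5 + 3 \left(-3 + 6\right)\right)^{2}\right)\right) - 2905 = \left(3270 + \left(20 + \left(-5 + 3 \cdot 3\right)^{2}\right)\right) - 2905 = \left(3270 + \left(20 + \left(-5 + 9\right)^{2}\right)\right) - 2905 = \left(3270 + \left(20 + 4^{2}\right)\right) - 2905 = \left(3270 + \left(20 + 16\right)\right) - 2905 = \left(3270 + 36\right) - 2905 = 3306 - 2905 = 401$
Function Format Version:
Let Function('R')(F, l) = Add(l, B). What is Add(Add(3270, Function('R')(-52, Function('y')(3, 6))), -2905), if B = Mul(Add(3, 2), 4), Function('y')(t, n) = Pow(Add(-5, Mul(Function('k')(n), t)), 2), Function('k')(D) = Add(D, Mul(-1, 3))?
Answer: 401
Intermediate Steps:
Function('k')(D) = Add(-3, D) (Function('k')(D) = Add(D, -3) = Add(-3, D))
Function('y')(t, n) = Pow(Add(-5, Mul(t, Add(-3, n))), 2) (Function('y')(t, n) = Pow(Add(-5, Mul(Add(-3, n), t)), 2) = Pow(Add(-5, Mul(t, Add(-3, n))), 2))
B = 20 (B = Mul(5, 4) = 20)
Function('R')(F, l) = Add(20, l) (Function('R')(F, l) = Add(l, 20) = Add(20, l))
Add(Add(3270, Function('R')(-52, Function('y')(3, 6))), -2905) = Add(Add(3270, Add(20, Pow(Add(-5, Mul(3, Add(-3, 6))), 2))), -2905) = Add(Add(3270, Add(20, Pow(Add(-5, Mul(3, 3)), 2))), -2905) = Add(Add(3270, Add(20, Pow(Add(-5, 9), 2))), -2905) = Add(Add(3270, Add(20, Pow(4, 2))), -2905) = Add(Add(3270, Add(20, 16)), -2905) = Add(Add(3270, 36), -2905) = Add(3306, -2905) = 401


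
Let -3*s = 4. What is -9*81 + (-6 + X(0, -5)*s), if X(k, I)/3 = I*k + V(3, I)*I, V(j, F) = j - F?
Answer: -575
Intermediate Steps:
s = -4/3 (s = -1/3*4 = -4/3 ≈ -1.3333)
X(k, I) = 3*I*k + 3*I*(3 - I) (X(k, I) = 3*(I*k + (3 - I)*I) = 3*(I*k + I*(3 - I)) = 3*I*k + 3*I*(3 - I))
-9*81 + (-6 + X(0, -5)*s) = -9*81 + (-6 + (3*(-5)*(3 + 0 - 1*(-5)))*(-4/3)) = -729 + (-6 + (3*(-5)*(3 + 0 + 5))*(-4/3)) = -729 + (-6 + (3*(-5)*8)*(-4/3)) = -729 + (-6 - 120*(-4/3)) = -729 + (-6 + 160) = -729 + 154 = -575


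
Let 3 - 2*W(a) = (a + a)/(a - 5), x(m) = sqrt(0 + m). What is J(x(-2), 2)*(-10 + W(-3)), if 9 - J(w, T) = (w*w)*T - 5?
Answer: -639/4 ≈ -159.75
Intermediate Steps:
x(m) = sqrt(m)
W(a) = 3/2 - a/(-5 + a) (W(a) = 3/2 - (a + a)/(2*(a - 5)) = 3/2 - 2*a/(2*(-5 + a)) = 3/2 - a/(-5 + a))
J(w, T) = 14 - T*w**2 (J(w, T) = 9 - ((w*w)*T - 5) = 9 - (w**2*T - 5) = 9 - (T*w**2 - 5) = 9 - (-5 + T*w**2) = 9 + (5 - T*w**2) = 14 - T*w**2)
J(x(-2), 2)*(-10 + W(-3)) = (14 - 1*2*(sqrt(-2))**2)*(-10 + (-15 - 3)/(2*(-5 - 3))) = (14 - 1*2*(I*sqrt(2))**2)*(-10 + (1/2)*(-18)/(-8)) = (14 - 1*2*(-2))*(-10 + (1/2)*(-1/8)*(-18)) = (14 + 4)*(-10 + 9/8) = 18*(-71/8) = -639/4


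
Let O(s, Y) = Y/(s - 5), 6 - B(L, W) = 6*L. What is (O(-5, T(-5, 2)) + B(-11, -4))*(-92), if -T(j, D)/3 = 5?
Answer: -6762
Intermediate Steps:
T(j, D) = -15 (T(j, D) = -3*5 = -15)
B(L, W) = 6 - 6*L
O(s, Y) = Y/(-5 + s)
(O(-5, T(-5, 2)) + B(-11, -4))*(-92) = (-15/(-5 - 5) + (6 - 6*(-11)))*(-92) = (-15/(-10) + (6 + 66))*(-92) = (-15*(-1/10) + 72)*(-92) = (3/2 + 72)*(-92) = (147/2)*(-92) = -6762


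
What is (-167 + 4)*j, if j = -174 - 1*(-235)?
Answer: -9943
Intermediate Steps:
j = 61 (j = -174 + 235 = 61)
(-167 + 4)*j = (-167 + 4)*61 = -163*61 = -9943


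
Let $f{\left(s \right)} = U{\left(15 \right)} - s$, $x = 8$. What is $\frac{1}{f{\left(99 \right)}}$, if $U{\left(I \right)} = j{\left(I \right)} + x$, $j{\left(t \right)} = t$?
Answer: $- \frac{1}{76} \approx -0.013158$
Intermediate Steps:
$U{\left(I \right)} = 8 + I$ ($U{\left(I \right)} = I + 8 = 8 + I$)
$f{\left(s \right)} = 23 - s$ ($f{\left(s \right)} = \left(8 + 15\right) - s = 23 - s$)
$\frac{1}{f{\left(99 \right)}} = \frac{1}{23 - 99} = \frac{1}{-76} = - \frac{1}{76}$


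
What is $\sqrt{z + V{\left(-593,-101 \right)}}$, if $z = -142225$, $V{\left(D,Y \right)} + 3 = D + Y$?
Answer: $i \sqrt{142922} \approx 378.05 i$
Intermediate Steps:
$V{\left(D,Y \right)} = -3 + D + Y$ ($V{\left(D,Y \right)} = -3 + \left(D + Y\right) = -3 + D + Y$)
$\sqrt{z + V{\left(-593,-101 \right)}} = \sqrt{-142225 - 697} = \sqrt{-142922} = i \sqrt{142922}$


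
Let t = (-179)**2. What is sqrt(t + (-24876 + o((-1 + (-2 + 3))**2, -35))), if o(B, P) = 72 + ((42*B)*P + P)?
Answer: sqrt(7202) ≈ 84.865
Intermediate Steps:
o(B, P) = 72 + P + 42*B*P (o(B, P) = 72 + (42*B*P + P) = 72 + (P + 42*B*P) = 72 + P + 42*B*P)
t = 32041
sqrt(t + (-24876 + o((-1 + (-2 + 3))**2, -35))) = sqrt(32041 + (-24876 + (72 - 35 + 42*(-1 + (-2 + 3))**2*(-35)))) = sqrt(32041 + (-24876 + (72 - 35 + 42*(-1 + 1)**2*(-35)))) = sqrt(32041 + (-24876 + (72 - 35 + 42*0**2*(-35)))) = sqrt(32041 + (-24876 + (72 - 35 + 42*0*(-35)))) = sqrt(32041 + (-24876 + (72 - 35 + 0))) = sqrt(32041 + (-24876 + 37)) = sqrt(32041 - 24839) = sqrt(7202)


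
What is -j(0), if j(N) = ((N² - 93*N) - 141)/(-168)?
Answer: -47/56 ≈ -0.83929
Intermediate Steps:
j(N) = 47/56 - N²/168 + 31*N/56 (j(N) = (-141 + N² - 93*N)*(-1/168) = 47/56 - N²/168 + 31*N/56)
-j(0) = -(47/56 - 1/168*0² + (31/56)*0) = -(47/56 - 1/168*0 + 0) = -(47/56 + 0 + 0) = -1*47/56 = -47/56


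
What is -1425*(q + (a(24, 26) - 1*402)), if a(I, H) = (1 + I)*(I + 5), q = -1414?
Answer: 1554675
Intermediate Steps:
a(I, H) = (1 + I)*(5 + I)
-1425*(q + (a(24, 26) - 1*402)) = -1425*(-1414 + ((5 + 24**2 + 6*24) - 1*402)) = -1425*(-1414 + ((5 + 576 + 144) - 402)) = -1425*(-1414 + (725 - 402)) = -1425*(-1414 + 323) = -1425*(-1091) = 1554675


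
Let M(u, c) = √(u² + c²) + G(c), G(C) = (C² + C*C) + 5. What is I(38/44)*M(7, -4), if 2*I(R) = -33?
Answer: -1221/2 - 33*√65/2 ≈ -743.53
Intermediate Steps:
G(C) = 5 + 2*C² (G(C) = (C² + C²) + 5 = 2*C² + 5 = 5 + 2*C²)
I(R) = -33/2 (I(R) = (½)*(-33) = -33/2)
M(u, c) = 5 + √(c² + u²) + 2*c² (M(u, c) = √(u² + c²) + (5 + 2*c²) = √(c² + u²) + (5 + 2*c²) = 5 + √(c² + u²) + 2*c²)
I(38/44)*M(7, -4) = -33*(5 + √((-4)² + 7²) + 2*(-4)²)/2 = -33*(5 + √(16 + 49) + 2*16)/2 = -33*(5 + √65 + 32)/2 = -33*(37 + √65)/2 = -1221/2 - 33*√65/2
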